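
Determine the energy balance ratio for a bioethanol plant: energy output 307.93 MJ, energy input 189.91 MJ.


EROI = E_out / E_in
= 307.93 / 189.91
= 1.6215

1.6215


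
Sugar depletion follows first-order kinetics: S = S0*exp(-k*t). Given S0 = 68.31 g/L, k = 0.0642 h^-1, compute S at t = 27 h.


S = S0 * exp(-k * t)
S = 68.31 * exp(-0.0642 * 27)
S = 12.0692 g/L

12.0692 g/L


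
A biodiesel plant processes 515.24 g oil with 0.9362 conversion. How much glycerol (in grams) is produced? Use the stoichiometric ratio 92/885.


glycerol = oil * conv * (92/885)
= 515.24 * 0.9362 * 92 / 885
= 50.1444 g

50.1444 g


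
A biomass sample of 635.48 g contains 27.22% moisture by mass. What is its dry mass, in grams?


Wd = Ww * (1 - MC/100)
= 635.48 * (1 - 27.22/100)
= 462.5023 g

462.5023 g


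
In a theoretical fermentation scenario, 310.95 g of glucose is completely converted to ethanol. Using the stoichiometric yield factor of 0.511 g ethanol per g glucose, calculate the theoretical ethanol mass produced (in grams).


Theoretical ethanol yield: m_EtOH = 0.511 * m_glucose
m_EtOH = 0.511 * 310.95 = 158.8955 g

158.8955 g


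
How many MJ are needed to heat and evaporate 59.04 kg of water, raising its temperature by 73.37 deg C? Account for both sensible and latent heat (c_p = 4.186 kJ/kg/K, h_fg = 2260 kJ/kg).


E = m_water * (4.186 * dT + 2260) / 1000
= 59.04 * (4.186 * 73.37 + 2260) / 1000
= 151.5632 MJ

151.5632 MJ


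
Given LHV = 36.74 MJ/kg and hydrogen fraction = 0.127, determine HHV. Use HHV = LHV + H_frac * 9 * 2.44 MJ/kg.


HHV = LHV + H_frac * 9 * 2.44
= 36.74 + 0.127 * 9 * 2.44
= 39.5289 MJ/kg

39.5289 MJ/kg


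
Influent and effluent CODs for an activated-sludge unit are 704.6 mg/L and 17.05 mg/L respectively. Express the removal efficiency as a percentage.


eta = (COD_in - COD_out) / COD_in * 100
= (704.6 - 17.05) / 704.6 * 100
= 97.5802%

97.5802%


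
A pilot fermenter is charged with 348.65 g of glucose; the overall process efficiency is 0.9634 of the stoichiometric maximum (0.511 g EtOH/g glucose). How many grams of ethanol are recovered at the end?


Actual ethanol: m = 0.511 * 348.65 * 0.9634
m = 171.6395 g

171.6395 g


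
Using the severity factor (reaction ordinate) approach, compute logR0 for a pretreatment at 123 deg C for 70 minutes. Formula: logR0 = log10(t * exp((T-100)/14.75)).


logR0 = log10(t * exp((T - 100) / 14.75))
= log10(70 * exp((123 - 100) / 14.75))
= 2.5223

2.5223


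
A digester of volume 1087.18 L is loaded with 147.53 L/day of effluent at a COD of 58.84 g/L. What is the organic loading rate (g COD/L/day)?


OLR = Q * S / V
= 147.53 * 58.84 / 1087.18
= 7.9846 g/L/day

7.9846 g/L/day


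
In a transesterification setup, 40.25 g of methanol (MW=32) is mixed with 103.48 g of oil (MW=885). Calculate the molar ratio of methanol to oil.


Molar ratio = n_MeOH / n_oil = (MeOH/32) / (oil/885) = (MeOH * 885) / (32 * oil)
= (40.25 * 885) / (32 * 103.48)
= 10.7573

10.7573


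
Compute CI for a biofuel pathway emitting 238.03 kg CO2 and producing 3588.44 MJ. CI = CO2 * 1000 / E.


CI = CO2 * 1000 / E
= 238.03 * 1000 / 3588.44
= 66.3324 g CO2/MJ

66.3324 g CO2/MJ


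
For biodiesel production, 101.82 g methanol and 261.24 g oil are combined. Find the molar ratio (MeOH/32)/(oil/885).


Molar ratio = n_MeOH / n_oil = (MeOH/32) / (oil/885) = (MeOH * 885) / (32 * oil)
= (101.82 * 885) / (32 * 261.24)
= 10.7792

10.7792


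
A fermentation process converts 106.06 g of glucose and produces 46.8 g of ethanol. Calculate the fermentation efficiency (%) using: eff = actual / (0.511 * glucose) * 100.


Fermentation efficiency = (actual / (0.511 * glucose)) * 100
= (46.8 / (0.511 * 106.06)) * 100
= 86.3522%

86.3522%


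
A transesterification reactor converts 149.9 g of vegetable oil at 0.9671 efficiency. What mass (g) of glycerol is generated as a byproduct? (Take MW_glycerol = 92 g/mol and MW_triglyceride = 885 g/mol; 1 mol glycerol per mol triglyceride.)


glycerol = oil * conv * (92/885)
= 149.9 * 0.9671 * 92 / 885
= 15.0701 g

15.0701 g


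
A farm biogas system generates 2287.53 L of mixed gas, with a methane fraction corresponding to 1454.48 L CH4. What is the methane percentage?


CH4% = V_CH4 / V_total * 100
= 1454.48 / 2287.53 * 100
= 63.5830%

63.5830%


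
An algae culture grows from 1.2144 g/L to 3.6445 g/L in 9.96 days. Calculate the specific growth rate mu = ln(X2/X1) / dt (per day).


mu = ln(X2/X1) / dt
= ln(3.6445/1.2144) / 9.96
= 0.1103 per day

0.1103 per day


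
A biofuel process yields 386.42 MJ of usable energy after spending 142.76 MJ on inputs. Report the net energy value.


NEV = E_out - E_in
= 386.42 - 142.76
= 243.6600 MJ

243.6600 MJ


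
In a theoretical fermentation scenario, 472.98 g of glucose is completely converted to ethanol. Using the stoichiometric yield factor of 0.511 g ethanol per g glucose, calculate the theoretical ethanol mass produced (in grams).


Theoretical ethanol yield: m_EtOH = 0.511 * m_glucose
m_EtOH = 0.511 * 472.98 = 241.6928 g

241.6928 g


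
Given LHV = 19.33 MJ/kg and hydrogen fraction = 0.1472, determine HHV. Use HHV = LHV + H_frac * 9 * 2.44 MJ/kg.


HHV = LHV + H_frac * 9 * 2.44
= 19.33 + 0.1472 * 9 * 2.44
= 22.5625 MJ/kg

22.5625 MJ/kg


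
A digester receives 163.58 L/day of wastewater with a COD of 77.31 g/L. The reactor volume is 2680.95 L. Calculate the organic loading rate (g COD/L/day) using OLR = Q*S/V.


OLR = Q * S / V
= 163.58 * 77.31 / 2680.95
= 4.7171 g/L/day

4.7171 g/L/day


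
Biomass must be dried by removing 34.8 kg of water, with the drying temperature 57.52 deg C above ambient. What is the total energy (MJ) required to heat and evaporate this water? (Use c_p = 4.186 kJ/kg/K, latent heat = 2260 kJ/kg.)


E = m_water * (4.186 * dT + 2260) / 1000
= 34.8 * (4.186 * 57.52 + 2260) / 1000
= 87.0271 MJ

87.0271 MJ


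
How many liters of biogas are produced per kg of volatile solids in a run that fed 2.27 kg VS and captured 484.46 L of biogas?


Y = V / VS
= 484.46 / 2.27
= 213.4185 L/kg VS

213.4185 L/kg VS


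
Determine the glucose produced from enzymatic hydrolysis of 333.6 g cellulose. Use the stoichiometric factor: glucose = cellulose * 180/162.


glucose = cellulose * 180/162
= 333.6 * 180/162
= 370.6667 g

370.6667 g


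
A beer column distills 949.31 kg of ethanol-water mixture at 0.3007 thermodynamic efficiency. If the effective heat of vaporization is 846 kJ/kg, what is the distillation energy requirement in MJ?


E = m * 846 / (eta * 1000)
= 949.31 * 846 / (0.3007 * 1000)
= 2670.8223 MJ

2670.8223 MJ


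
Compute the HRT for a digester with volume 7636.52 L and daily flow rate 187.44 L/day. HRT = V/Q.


HRT = V / Q
= 7636.52 / 187.44
= 40.7411 days

40.7411 days


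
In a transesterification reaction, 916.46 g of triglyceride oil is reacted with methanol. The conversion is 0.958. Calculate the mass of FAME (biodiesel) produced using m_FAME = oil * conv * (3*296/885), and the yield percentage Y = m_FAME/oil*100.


m_FAME = oil * conv * (3 * 296 / 885) = oil * conv * (888/885)
= 916.46 * 0.958 * 888 / 885
= 880.9448 g
Y = m_FAME / oil * 100 = conv * (888/885) * 100
= 0.958 * 888 / 885 * 100
= 96.12%

880.9448 g FAME; Y = 96.12%


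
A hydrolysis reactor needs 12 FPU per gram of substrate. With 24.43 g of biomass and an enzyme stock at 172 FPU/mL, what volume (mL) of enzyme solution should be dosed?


V = dosage * m_sub / activity
V = 12 * 24.43 / 172
V = 1.7044 mL

1.7044 mL


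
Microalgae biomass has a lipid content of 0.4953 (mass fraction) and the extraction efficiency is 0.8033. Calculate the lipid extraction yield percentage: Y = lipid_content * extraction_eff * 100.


Y = lipid_content * extraction_eff * 100
= 0.4953 * 0.8033 * 100
= 39.7874%

39.7874%


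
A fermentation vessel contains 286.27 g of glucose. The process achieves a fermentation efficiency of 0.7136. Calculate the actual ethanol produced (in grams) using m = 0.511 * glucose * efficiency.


Actual ethanol: m = 0.511 * 286.27 * 0.7136
m = 104.3882 g

104.3882 g


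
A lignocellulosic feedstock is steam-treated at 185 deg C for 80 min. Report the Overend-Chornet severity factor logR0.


logR0 = log10(t * exp((T - 100) / 14.75))
= log10(80 * exp((185 - 100) / 14.75))
= 4.4058

4.4058


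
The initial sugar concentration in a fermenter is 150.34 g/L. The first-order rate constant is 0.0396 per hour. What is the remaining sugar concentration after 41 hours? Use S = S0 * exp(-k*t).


S = S0 * exp(-k * t)
S = 150.34 * exp(-0.0396 * 41)
S = 29.6452 g/L

29.6452 g/L


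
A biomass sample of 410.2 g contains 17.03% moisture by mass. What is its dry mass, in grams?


Wd = Ww * (1 - MC/100)
= 410.2 * (1 - 17.03/100)
= 340.3429 g

340.3429 g


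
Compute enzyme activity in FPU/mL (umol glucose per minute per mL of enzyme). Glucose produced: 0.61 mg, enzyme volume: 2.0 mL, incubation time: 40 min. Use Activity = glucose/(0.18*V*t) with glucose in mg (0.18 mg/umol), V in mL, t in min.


Activity = glucose_mg / (0.18 mg/umol * V_mL * t_min)
= 0.61 / (0.18 * 2.0 * 40)
= 0.0424 FPU/mL

0.0424 FPU/mL


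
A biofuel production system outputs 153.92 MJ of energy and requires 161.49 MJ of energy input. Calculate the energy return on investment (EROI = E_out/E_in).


EROI = E_out / E_in
= 153.92 / 161.49
= 0.9531

0.9531


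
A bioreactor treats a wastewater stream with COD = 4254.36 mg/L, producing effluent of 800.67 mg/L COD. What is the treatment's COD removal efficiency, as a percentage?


eta = (COD_in - COD_out) / COD_in * 100
= (4254.36 - 800.67) / 4254.36 * 100
= 81.1800%

81.1800%


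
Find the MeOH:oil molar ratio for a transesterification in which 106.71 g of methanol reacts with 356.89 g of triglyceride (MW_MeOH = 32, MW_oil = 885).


Molar ratio = n_MeOH / n_oil = (MeOH/32) / (oil/885) = (MeOH * 885) / (32 * oil)
= (106.71 * 885) / (32 * 356.89)
= 8.2692

8.2692


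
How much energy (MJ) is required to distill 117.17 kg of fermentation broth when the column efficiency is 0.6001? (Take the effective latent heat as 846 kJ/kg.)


E = m * 846 / (eta * 1000)
= 117.17 * 846 / (0.6001 * 1000)
= 165.1822 MJ

165.1822 MJ


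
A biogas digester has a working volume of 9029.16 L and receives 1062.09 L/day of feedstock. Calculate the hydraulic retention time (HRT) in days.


HRT = V / Q
= 9029.16 / 1062.09
= 8.5013 days

8.5013 days


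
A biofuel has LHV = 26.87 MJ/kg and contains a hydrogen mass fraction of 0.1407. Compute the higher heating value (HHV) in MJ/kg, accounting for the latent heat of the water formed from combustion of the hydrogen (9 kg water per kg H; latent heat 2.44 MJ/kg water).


HHV = LHV + H_frac * 9 * 2.44
= 26.87 + 0.1407 * 9 * 2.44
= 29.9598 MJ/kg

29.9598 MJ/kg


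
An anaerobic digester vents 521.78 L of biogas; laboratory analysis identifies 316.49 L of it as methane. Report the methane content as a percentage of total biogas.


CH4% = V_CH4 / V_total * 100
= 316.49 / 521.78 * 100
= 60.6558%

60.6558%


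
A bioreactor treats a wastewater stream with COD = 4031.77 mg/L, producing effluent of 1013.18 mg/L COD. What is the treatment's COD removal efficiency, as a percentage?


eta = (COD_in - COD_out) / COD_in * 100
= (4031.77 - 1013.18) / 4031.77 * 100
= 74.8701%

74.8701%


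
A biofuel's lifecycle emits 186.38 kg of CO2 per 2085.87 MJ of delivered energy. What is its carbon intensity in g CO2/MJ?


CI = CO2 * 1000 / E
= 186.38 * 1000 / 2085.87
= 89.3536 g CO2/MJ

89.3536 g CO2/MJ


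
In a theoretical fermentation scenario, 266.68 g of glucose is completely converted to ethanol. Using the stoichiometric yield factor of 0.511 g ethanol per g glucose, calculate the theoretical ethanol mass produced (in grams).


Theoretical ethanol yield: m_EtOH = 0.511 * m_glucose
m_EtOH = 0.511 * 266.68 = 136.2735 g

136.2735 g


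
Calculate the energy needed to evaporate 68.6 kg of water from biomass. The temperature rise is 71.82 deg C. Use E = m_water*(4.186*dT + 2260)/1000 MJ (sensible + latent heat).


E = m_water * (4.186 * dT + 2260) / 1000
= 68.6 * (4.186 * 71.82 + 2260) / 1000
= 175.6598 MJ

175.6598 MJ


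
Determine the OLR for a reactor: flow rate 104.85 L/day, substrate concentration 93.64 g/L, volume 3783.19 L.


OLR = Q * S / V
= 104.85 * 93.64 / 3783.19
= 2.5952 g/L/day

2.5952 g/L/day


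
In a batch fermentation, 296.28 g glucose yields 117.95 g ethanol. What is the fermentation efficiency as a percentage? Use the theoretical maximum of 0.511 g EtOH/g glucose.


Fermentation efficiency = (actual / (0.511 * glucose)) * 100
= (117.95 / (0.511 * 296.28)) * 100
= 77.9067%

77.9067%


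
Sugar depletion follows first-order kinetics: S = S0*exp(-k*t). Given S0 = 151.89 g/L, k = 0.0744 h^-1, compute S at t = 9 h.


S = S0 * exp(-k * t)
S = 151.89 * exp(-0.0744 * 9)
S = 77.7545 g/L

77.7545 g/L


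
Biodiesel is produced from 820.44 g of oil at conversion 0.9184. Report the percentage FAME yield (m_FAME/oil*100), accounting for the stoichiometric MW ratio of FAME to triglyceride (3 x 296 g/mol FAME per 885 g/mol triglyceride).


m_FAME = oil * conv * (3 * 296 / 885) = oil * conv * (888/885)
= 820.44 * 0.9184 * 888 / 885
= 756.0463 g
Y = m_FAME / oil * 100 = conv * (888/885) * 100
= 0.9184 * 888 / 885 * 100
= 92.15%

92.15%


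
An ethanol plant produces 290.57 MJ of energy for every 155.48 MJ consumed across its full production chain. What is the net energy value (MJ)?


NEV = E_out - E_in
= 290.57 - 155.48
= 135.0900 MJ

135.0900 MJ


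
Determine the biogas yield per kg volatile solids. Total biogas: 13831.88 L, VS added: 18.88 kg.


Y = V / VS
= 13831.88 / 18.88
= 732.6208 L/kg VS

732.6208 L/kg VS


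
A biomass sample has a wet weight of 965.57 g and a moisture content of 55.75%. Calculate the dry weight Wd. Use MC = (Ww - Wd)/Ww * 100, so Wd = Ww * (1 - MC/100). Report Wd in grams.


Wd = Ww * (1 - MC/100)
= 965.57 * (1 - 55.75/100)
= 427.2647 g

427.2647 g


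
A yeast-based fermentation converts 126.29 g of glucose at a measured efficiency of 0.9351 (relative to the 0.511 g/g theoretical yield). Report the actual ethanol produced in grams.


Actual ethanol: m = 0.511 * 126.29 * 0.9351
m = 60.3459 g

60.3459 g


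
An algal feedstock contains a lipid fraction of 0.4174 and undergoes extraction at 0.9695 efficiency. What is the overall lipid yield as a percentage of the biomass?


Y = lipid_content * extraction_eff * 100
= 0.4174 * 0.9695 * 100
= 40.4669%

40.4669%


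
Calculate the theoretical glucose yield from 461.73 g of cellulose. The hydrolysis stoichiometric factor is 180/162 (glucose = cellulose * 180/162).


glucose = cellulose * 180/162
= 461.73 * 180/162
= 513.0333 g

513.0333 g


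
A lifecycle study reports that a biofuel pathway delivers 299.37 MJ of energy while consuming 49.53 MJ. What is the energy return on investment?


EROI = E_out / E_in
= 299.37 / 49.53
= 6.0442

6.0442


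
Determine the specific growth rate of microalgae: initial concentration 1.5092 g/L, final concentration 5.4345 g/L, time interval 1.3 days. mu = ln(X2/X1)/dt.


mu = ln(X2/X1) / dt
= ln(5.4345/1.5092) / 1.3
= 0.9855 per day

0.9855 per day


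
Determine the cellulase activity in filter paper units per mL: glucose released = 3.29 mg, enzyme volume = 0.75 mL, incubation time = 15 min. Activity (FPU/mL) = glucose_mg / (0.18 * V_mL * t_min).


Activity = glucose_mg / (0.18 mg/umol * V_mL * t_min)
= 3.29 / (0.18 * 0.75 * 15)
= 1.6247 FPU/mL

1.6247 FPU/mL


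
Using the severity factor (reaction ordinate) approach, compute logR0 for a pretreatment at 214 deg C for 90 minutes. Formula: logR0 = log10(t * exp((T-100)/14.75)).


logR0 = log10(t * exp((T - 100) / 14.75))
= log10(90 * exp((214 - 100) / 14.75))
= 5.3108

5.3108


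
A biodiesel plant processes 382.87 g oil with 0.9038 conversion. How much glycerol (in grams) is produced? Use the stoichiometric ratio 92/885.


glycerol = oil * conv * (92/885)
= 382.87 * 0.9038 * 92 / 885
= 35.9723 g

35.9723 g


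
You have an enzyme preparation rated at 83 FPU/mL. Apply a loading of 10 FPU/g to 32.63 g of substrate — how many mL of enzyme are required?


V = dosage * m_sub / activity
V = 10 * 32.63 / 83
V = 3.9313 mL

3.9313 mL


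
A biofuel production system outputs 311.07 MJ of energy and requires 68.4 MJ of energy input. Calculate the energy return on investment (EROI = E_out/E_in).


EROI = E_out / E_in
= 311.07 / 68.4
= 4.5478

4.5478


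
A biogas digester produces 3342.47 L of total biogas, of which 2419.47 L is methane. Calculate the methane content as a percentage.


CH4% = V_CH4 / V_total * 100
= 2419.47 / 3342.47 * 100
= 72.3857%

72.3857%


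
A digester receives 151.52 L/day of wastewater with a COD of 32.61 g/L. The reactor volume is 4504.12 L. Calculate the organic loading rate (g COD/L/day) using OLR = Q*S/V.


OLR = Q * S / V
= 151.52 * 32.61 / 4504.12
= 1.0970 g/L/day

1.0970 g/L/day


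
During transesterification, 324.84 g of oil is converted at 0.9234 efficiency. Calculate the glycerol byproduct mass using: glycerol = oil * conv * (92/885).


glycerol = oil * conv * (92/885)
= 324.84 * 0.9234 * 92 / 885
= 31.1820 g

31.1820 g


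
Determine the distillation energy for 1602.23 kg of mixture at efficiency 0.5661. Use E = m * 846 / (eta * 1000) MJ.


E = m * 846 / (eta * 1000)
= 1602.23 * 846 / (0.5661 * 1000)
= 2394.4296 MJ

2394.4296 MJ


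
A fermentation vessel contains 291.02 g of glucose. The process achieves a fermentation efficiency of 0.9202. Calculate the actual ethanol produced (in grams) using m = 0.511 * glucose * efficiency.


Actual ethanol: m = 0.511 * 291.02 * 0.9202
m = 136.8441 g

136.8441 g


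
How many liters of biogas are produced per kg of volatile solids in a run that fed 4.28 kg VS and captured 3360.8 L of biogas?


Y = V / VS
= 3360.8 / 4.28
= 785.2336 L/kg VS

785.2336 L/kg VS


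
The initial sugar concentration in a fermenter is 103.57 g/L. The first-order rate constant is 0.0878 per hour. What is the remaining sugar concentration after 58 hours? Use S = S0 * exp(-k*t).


S = S0 * exp(-k * t)
S = 103.57 * exp(-0.0878 * 58)
S = 0.6363 g/L

0.6363 g/L


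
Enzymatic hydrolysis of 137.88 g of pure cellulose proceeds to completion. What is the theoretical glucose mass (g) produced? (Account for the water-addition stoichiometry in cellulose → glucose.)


glucose = cellulose * 180/162
= 137.88 * 180/162
= 153.2000 g

153.2000 g


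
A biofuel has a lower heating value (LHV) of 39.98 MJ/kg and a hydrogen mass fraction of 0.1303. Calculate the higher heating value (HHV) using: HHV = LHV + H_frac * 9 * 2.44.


HHV = LHV + H_frac * 9 * 2.44
= 39.98 + 0.1303 * 9 * 2.44
= 42.8414 MJ/kg

42.8414 MJ/kg


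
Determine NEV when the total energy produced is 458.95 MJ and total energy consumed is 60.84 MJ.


NEV = E_out - E_in
= 458.95 - 60.84
= 398.1100 MJ

398.1100 MJ


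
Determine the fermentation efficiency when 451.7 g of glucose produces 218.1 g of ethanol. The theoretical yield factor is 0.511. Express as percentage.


Fermentation efficiency = (actual / (0.511 * glucose)) * 100
= (218.1 / (0.511 * 451.7)) * 100
= 94.4897%

94.4897%


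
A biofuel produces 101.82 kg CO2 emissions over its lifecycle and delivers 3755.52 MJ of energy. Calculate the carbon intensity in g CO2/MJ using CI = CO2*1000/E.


CI = CO2 * 1000 / E
= 101.82 * 1000 / 3755.52
= 27.1121 g CO2/MJ

27.1121 g CO2/MJ


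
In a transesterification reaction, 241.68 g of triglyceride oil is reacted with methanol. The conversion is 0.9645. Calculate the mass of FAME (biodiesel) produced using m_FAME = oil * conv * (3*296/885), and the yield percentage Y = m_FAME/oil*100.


m_FAME = oil * conv * (3 * 296 / 885) = oil * conv * (888/885)
= 241.68 * 0.9645 * 888 / 885
= 233.8905 g
Y = m_FAME / oil * 100 = conv * (888/885) * 100
= 0.9645 * 888 / 885 * 100
= 96.78%

233.8905 g FAME; Y = 96.78%


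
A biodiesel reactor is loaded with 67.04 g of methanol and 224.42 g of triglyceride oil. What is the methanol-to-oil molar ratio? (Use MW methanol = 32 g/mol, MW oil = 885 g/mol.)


Molar ratio = n_MeOH / n_oil = (MeOH/32) / (oil/885) = (MeOH * 885) / (32 * oil)
= (67.04 * 885) / (32 * 224.42)
= 8.2616

8.2616


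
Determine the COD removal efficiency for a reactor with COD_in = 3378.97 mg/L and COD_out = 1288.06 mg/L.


eta = (COD_in - COD_out) / COD_in * 100
= (3378.97 - 1288.06) / 3378.97 * 100
= 61.8801%

61.8801%


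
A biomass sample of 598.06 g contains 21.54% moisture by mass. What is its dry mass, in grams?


Wd = Ww * (1 - MC/100)
= 598.06 * (1 - 21.54/100)
= 469.2379 g

469.2379 g


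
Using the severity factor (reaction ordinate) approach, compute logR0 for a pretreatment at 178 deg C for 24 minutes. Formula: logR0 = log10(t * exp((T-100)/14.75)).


logR0 = log10(t * exp((T - 100) / 14.75))
= log10(24 * exp((178 - 100) / 14.75))
= 3.6768

3.6768


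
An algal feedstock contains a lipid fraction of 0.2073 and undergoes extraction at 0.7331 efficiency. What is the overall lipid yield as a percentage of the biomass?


Y = lipid_content * extraction_eff * 100
= 0.2073 * 0.7331 * 100
= 15.1972%

15.1972%


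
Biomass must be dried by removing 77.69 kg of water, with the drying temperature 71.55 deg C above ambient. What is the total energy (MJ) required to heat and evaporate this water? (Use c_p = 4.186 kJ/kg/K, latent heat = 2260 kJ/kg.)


E = m_water * (4.186 * dT + 2260) / 1000
= 77.69 * (4.186 * 71.55 + 2260) / 1000
= 198.8482 MJ

198.8482 MJ


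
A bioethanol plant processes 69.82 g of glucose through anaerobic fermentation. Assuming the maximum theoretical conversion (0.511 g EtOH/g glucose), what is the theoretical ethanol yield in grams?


Theoretical ethanol yield: m_EtOH = 0.511 * m_glucose
m_EtOH = 0.511 * 69.82 = 35.6780 g

35.6780 g


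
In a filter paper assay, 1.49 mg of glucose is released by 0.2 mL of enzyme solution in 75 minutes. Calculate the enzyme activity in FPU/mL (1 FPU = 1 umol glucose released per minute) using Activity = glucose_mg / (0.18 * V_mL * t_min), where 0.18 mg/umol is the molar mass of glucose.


Activity = glucose_mg / (0.18 mg/umol * V_mL * t_min)
= 1.49 / (0.18 * 0.2 * 75)
= 0.5519 FPU/mL

0.5519 FPU/mL


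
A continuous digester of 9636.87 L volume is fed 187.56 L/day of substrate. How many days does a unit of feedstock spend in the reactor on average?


HRT = V / Q
= 9636.87 / 187.56
= 51.3802 days

51.3802 days


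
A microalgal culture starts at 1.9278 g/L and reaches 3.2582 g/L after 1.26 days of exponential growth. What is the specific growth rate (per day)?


mu = ln(X2/X1) / dt
= ln(3.2582/1.9278) / 1.26
= 0.4165 per day

0.4165 per day


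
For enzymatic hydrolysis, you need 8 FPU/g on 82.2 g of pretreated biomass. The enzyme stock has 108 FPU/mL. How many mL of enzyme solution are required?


V = dosage * m_sub / activity
V = 8 * 82.2 / 108
V = 6.0889 mL

6.0889 mL


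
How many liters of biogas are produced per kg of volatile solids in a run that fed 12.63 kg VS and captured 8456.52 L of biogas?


Y = V / VS
= 8456.52 / 12.63
= 669.5582 L/kg VS

669.5582 L/kg VS


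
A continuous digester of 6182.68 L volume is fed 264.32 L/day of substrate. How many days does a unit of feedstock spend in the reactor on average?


HRT = V / Q
= 6182.68 / 264.32
= 23.3909 days

23.3909 days


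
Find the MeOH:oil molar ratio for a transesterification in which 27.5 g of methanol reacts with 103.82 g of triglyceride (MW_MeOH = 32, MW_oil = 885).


Molar ratio = n_MeOH / n_oil = (MeOH/32) / (oil/885) = (MeOH * 885) / (32 * oil)
= (27.5 * 885) / (32 * 103.82)
= 7.3256

7.3256


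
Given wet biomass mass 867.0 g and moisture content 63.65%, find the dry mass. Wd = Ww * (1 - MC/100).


Wd = Ww * (1 - MC/100)
= 867.0 * (1 - 63.65/100)
= 315.1545 g

315.1545 g


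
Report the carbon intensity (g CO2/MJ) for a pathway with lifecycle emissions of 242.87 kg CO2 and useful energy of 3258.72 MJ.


CI = CO2 * 1000 / E
= 242.87 * 1000 / 3258.72
= 74.5293 g CO2/MJ

74.5293 g CO2/MJ


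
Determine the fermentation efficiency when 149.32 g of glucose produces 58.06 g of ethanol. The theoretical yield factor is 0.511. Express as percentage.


Fermentation efficiency = (actual / (0.511 * glucose)) * 100
= (58.06 / (0.511 * 149.32)) * 100
= 76.0919%

76.0919%


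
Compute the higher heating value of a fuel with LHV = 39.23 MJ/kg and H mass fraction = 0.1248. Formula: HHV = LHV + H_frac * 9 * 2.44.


HHV = LHV + H_frac * 9 * 2.44
= 39.23 + 0.1248 * 9 * 2.44
= 41.9706 MJ/kg

41.9706 MJ/kg


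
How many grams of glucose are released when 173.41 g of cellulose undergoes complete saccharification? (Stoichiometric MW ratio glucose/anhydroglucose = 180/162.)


glucose = cellulose * 180/162
= 173.41 * 180/162
= 192.6778 g

192.6778 g


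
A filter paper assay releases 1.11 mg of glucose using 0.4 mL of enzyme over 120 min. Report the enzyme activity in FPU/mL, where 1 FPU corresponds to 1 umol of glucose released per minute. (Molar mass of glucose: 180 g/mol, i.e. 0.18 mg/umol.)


Activity = glucose_mg / (0.18 mg/umol * V_mL * t_min)
= 1.11 / (0.18 * 0.4 * 120)
= 0.1285 FPU/mL

0.1285 FPU/mL


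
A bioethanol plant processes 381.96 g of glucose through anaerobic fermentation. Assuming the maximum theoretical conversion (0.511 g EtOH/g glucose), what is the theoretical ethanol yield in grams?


Theoretical ethanol yield: m_EtOH = 0.511 * m_glucose
m_EtOH = 0.511 * 381.96 = 195.1816 g

195.1816 g


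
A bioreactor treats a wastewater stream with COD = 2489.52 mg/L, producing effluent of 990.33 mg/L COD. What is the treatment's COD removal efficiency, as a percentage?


eta = (COD_in - COD_out) / COD_in * 100
= (2489.52 - 990.33) / 2489.52 * 100
= 60.2200%

60.2200%


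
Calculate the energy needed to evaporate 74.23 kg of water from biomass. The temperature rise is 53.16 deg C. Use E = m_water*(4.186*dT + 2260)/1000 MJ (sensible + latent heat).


E = m_water * (4.186 * dT + 2260) / 1000
= 74.23 * (4.186 * 53.16 + 2260) / 1000
= 184.2780 MJ

184.2780 MJ


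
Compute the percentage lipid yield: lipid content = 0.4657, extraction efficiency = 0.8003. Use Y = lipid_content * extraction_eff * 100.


Y = lipid_content * extraction_eff * 100
= 0.4657 * 0.8003 * 100
= 37.2700%

37.2700%


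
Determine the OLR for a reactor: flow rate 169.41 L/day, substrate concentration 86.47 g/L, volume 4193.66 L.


OLR = Q * S / V
= 169.41 * 86.47 / 4193.66
= 3.4931 g/L/day

3.4931 g/L/day


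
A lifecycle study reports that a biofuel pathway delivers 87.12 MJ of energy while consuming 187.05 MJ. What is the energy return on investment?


EROI = E_out / E_in
= 87.12 / 187.05
= 0.4658

0.4658


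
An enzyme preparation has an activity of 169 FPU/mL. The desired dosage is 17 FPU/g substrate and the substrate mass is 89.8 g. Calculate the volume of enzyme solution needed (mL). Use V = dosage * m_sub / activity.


V = dosage * m_sub / activity
V = 17 * 89.8 / 169
V = 9.0331 mL

9.0331 mL


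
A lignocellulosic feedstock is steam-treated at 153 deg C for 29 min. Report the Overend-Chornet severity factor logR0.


logR0 = log10(t * exp((T - 100) / 14.75))
= log10(29 * exp((153 - 100) / 14.75))
= 3.0229

3.0229


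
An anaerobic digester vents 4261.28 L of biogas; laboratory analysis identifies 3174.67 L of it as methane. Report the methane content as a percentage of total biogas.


CH4% = V_CH4 / V_total * 100
= 3174.67 / 4261.28 * 100
= 74.5004%

74.5004%


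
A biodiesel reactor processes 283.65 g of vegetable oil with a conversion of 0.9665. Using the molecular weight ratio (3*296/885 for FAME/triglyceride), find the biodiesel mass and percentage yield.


m_FAME = oil * conv * (3 * 296 / 885) = oil * conv * (888/885)
= 283.65 * 0.9665 * 888 / 885
= 275.0770 g
Y = m_FAME / oil * 100 = conv * (888/885) * 100
= 0.9665 * 888 / 885 * 100
= 96.98%

275.0770 g FAME; Y = 96.98%


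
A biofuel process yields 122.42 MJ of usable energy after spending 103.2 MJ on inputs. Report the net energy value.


NEV = E_out - E_in
= 122.42 - 103.2
= 19.2200 MJ

19.2200 MJ


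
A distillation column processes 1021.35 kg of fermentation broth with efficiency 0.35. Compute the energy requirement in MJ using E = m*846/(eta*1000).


E = m * 846 / (eta * 1000)
= 1021.35 * 846 / (0.35 * 1000)
= 2468.7489 MJ

2468.7489 MJ


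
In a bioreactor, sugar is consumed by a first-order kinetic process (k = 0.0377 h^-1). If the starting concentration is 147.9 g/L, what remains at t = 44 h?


S = S0 * exp(-k * t)
S = 147.9 * exp(-0.0377 * 44)
S = 28.1553 g/L

28.1553 g/L


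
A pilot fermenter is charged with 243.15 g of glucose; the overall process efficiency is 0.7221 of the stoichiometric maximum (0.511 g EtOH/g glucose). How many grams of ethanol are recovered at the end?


Actual ethanol: m = 0.511 * 243.15 * 0.7221
m = 89.7207 g

89.7207 g


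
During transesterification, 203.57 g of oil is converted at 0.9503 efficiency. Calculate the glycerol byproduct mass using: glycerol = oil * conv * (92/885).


glycerol = oil * conv * (92/885)
= 203.57 * 0.9503 * 92 / 885
= 20.1103 g

20.1103 g


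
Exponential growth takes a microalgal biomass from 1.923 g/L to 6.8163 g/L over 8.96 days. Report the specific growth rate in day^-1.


mu = ln(X2/X1) / dt
= ln(6.8163/1.923) / 8.96
= 0.1412 per day

0.1412 per day


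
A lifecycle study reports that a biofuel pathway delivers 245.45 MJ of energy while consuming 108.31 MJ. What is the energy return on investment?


EROI = E_out / E_in
= 245.45 / 108.31
= 2.2662

2.2662


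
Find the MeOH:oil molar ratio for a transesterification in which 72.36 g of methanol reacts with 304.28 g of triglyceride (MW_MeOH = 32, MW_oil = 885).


Molar ratio = n_MeOH / n_oil = (MeOH/32) / (oil/885) = (MeOH * 885) / (32 * oil)
= (72.36 * 885) / (32 * 304.28)
= 6.5769

6.5769


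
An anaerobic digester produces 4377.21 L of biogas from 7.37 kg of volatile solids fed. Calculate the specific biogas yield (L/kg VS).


Y = V / VS
= 4377.21 / 7.37
= 593.9227 L/kg VS

593.9227 L/kg VS


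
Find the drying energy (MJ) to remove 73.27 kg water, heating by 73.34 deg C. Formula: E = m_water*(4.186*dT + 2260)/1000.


E = m_water * (4.186 * dT + 2260) / 1000
= 73.27 * (4.186 * 73.34 + 2260) / 1000
= 188.0842 MJ

188.0842 MJ


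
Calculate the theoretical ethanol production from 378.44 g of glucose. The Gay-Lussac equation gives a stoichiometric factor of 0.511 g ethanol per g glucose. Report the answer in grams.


Theoretical ethanol yield: m_EtOH = 0.511 * m_glucose
m_EtOH = 0.511 * 378.44 = 193.3828 g

193.3828 g


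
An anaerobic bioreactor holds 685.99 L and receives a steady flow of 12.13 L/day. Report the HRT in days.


HRT = V / Q
= 685.99 / 12.13
= 56.5532 days

56.5532 days


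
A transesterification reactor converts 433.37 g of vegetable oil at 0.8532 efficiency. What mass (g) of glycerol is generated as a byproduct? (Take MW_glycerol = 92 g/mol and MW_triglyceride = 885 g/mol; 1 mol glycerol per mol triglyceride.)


glycerol = oil * conv * (92/885)
= 433.37 * 0.8532 * 92 / 885
= 38.4374 g

38.4374 g


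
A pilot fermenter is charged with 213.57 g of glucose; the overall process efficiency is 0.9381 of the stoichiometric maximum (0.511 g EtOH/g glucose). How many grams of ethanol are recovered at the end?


Actual ethanol: m = 0.511 * 213.57 * 0.9381
m = 102.3789 g

102.3789 g


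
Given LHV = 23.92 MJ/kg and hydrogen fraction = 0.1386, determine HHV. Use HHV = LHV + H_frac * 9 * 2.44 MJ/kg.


HHV = LHV + H_frac * 9 * 2.44
= 23.92 + 0.1386 * 9 * 2.44
= 26.9637 MJ/kg

26.9637 MJ/kg


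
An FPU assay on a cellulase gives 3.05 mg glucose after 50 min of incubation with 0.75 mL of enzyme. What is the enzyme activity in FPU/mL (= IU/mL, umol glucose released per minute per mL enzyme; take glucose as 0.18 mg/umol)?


Activity = glucose_mg / (0.18 mg/umol * V_mL * t_min)
= 3.05 / (0.18 * 0.75 * 50)
= 0.4519 FPU/mL

0.4519 FPU/mL


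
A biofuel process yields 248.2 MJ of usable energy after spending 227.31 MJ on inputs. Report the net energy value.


NEV = E_out - E_in
= 248.2 - 227.31
= 20.8900 MJ

20.8900 MJ


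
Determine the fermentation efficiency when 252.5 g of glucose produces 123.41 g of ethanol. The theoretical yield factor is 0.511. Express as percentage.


Fermentation efficiency = (actual / (0.511 * glucose)) * 100
= (123.41 / (0.511 * 252.5)) * 100
= 95.6463%

95.6463%


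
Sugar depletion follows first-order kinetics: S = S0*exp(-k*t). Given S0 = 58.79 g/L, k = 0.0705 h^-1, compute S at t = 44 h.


S = S0 * exp(-k * t)
S = 58.79 * exp(-0.0705 * 44)
S = 2.6432 g/L

2.6432 g/L


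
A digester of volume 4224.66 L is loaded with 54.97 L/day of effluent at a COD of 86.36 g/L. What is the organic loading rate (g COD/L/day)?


OLR = Q * S / V
= 54.97 * 86.36 / 4224.66
= 1.1237 g/L/day

1.1237 g/L/day


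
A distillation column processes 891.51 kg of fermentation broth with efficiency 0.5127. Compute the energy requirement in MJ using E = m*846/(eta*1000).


E = m * 846 / (eta * 1000)
= 891.51 * 846 / (0.5127 * 1000)
= 1471.0697 MJ

1471.0697 MJ


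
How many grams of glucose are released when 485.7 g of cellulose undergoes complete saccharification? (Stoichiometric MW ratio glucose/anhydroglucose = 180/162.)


glucose = cellulose * 180/162
= 485.7 * 180/162
= 539.6667 g

539.6667 g


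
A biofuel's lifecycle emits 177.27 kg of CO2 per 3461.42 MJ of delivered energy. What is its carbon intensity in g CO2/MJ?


CI = CO2 * 1000 / E
= 177.27 * 1000 / 3461.42
= 51.2131 g CO2/MJ

51.2131 g CO2/MJ


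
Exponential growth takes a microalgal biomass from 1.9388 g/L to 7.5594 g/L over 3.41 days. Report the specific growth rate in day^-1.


mu = ln(X2/X1) / dt
= ln(7.5594/1.9388) / 3.41
= 0.3990 per day

0.3990 per day


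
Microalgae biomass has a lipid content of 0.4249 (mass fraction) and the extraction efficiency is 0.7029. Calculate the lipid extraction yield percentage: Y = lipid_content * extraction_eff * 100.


Y = lipid_content * extraction_eff * 100
= 0.4249 * 0.7029 * 100
= 29.8662%

29.8662%


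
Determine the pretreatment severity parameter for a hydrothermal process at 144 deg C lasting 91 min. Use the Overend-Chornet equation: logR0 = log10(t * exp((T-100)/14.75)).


logR0 = log10(t * exp((T - 100) / 14.75))
= log10(91 * exp((144 - 100) / 14.75))
= 3.2546

3.2546


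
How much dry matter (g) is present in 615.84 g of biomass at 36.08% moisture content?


Wd = Ww * (1 - MC/100)
= 615.84 * (1 - 36.08/100)
= 393.6449 g

393.6449 g


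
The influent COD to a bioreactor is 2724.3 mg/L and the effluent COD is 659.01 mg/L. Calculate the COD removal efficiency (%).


eta = (COD_in - COD_out) / COD_in * 100
= (2724.3 - 659.01) / 2724.3 * 100
= 75.8099%

75.8099%


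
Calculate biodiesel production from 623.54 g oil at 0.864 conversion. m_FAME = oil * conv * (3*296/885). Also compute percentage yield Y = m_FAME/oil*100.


m_FAME = oil * conv * (3 * 296 / 885) = oil * conv * (888/885)
= 623.54 * 0.864 * 888 / 885
= 540.5648 g
Y = m_FAME / oil * 100 = conv * (888/885) * 100
= 0.864 * 888 / 885 * 100
= 86.69%

540.5648 g FAME; Y = 86.69%


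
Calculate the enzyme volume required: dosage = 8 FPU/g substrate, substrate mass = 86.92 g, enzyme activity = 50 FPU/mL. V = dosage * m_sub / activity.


V = dosage * m_sub / activity
V = 8 * 86.92 / 50
V = 13.9072 mL

13.9072 mL


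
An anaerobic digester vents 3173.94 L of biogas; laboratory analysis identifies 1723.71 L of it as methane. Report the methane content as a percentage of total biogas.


CH4% = V_CH4 / V_total * 100
= 1723.71 / 3173.94 * 100
= 54.3082%

54.3082%


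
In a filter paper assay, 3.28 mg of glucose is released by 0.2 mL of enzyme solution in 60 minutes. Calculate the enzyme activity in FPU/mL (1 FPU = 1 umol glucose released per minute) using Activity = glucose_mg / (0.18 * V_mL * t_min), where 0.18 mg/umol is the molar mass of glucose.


Activity = glucose_mg / (0.18 mg/umol * V_mL * t_min)
= 3.28 / (0.18 * 0.2 * 60)
= 1.5185 FPU/mL

1.5185 FPU/mL


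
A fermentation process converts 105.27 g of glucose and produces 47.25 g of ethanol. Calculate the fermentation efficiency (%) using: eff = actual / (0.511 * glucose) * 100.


Fermentation efficiency = (actual / (0.511 * glucose)) * 100
= (47.25 / (0.511 * 105.27)) * 100
= 87.8368%

87.8368%


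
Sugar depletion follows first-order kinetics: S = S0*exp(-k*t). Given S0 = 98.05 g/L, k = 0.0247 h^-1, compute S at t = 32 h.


S = S0 * exp(-k * t)
S = 98.05 * exp(-0.0247 * 32)
S = 44.4817 g/L

44.4817 g/L


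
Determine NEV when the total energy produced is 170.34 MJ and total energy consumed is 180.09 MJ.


NEV = E_out - E_in
= 170.34 - 180.09
= -9.7500 MJ

-9.7500 MJ


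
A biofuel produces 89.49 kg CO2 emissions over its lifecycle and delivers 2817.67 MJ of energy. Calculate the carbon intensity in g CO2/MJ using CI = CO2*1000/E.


CI = CO2 * 1000 / E
= 89.49 * 1000 / 2817.67
= 31.7603 g CO2/MJ

31.7603 g CO2/MJ


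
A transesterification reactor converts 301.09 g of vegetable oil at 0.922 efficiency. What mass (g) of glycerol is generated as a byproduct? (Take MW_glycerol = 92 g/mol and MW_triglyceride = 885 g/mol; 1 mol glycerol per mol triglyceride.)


glycerol = oil * conv * (92/885)
= 301.09 * 0.922 * 92 / 885
= 28.8584 g

28.8584 g


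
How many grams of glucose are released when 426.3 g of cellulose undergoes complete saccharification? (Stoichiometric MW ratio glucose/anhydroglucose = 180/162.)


glucose = cellulose * 180/162
= 426.3 * 180/162
= 473.6667 g

473.6667 g


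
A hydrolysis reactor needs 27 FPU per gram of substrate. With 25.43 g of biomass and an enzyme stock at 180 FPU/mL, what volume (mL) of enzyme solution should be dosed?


V = dosage * m_sub / activity
V = 27 * 25.43 / 180
V = 3.8145 mL

3.8145 mL


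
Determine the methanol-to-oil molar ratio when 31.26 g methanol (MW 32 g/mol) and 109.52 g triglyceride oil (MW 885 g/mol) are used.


Molar ratio = n_MeOH / n_oil = (MeOH/32) / (oil/885) = (MeOH * 885) / (32 * oil)
= (31.26 * 885) / (32 * 109.52)
= 7.8938

7.8938


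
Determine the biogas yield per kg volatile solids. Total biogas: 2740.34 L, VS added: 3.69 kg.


Y = V / VS
= 2740.34 / 3.69
= 742.6396 L/kg VS

742.6396 L/kg VS


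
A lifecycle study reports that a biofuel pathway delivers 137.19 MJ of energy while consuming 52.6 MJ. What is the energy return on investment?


EROI = E_out / E_in
= 137.19 / 52.6
= 2.6082

2.6082


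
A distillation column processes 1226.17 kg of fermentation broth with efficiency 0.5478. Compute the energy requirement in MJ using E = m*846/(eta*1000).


E = m * 846 / (eta * 1000)
= 1226.17 * 846 / (0.5478 * 1000)
= 1893.6470 MJ

1893.6470 MJ


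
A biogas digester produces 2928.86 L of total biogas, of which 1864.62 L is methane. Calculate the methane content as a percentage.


CH4% = V_CH4 / V_total * 100
= 1864.62 / 2928.86 * 100
= 63.6637%

63.6637%


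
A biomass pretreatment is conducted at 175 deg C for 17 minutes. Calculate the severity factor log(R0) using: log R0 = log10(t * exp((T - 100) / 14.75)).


logR0 = log10(t * exp((T - 100) / 14.75))
= log10(17 * exp((175 - 100) / 14.75))
= 3.4387

3.4387


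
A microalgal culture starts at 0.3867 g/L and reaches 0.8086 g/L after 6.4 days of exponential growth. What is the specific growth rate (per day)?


mu = ln(X2/X1) / dt
= ln(0.8086/0.3867) / 6.4
= 0.1153 per day

0.1153 per day
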